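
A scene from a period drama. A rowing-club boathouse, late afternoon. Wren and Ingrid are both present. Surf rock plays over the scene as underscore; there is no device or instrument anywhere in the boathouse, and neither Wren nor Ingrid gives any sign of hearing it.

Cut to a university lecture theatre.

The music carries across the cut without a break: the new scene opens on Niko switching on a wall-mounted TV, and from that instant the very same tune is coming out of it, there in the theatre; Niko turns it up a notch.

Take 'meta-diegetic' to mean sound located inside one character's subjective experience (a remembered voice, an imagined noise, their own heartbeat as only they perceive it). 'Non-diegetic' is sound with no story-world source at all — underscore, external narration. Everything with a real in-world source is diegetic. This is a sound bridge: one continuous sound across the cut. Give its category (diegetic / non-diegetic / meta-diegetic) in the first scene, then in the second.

non-diegetic, diegetic

Scene one: there's no in-world source anywhere and no character hears it — underscore for the audience only → non-diegetic.
Scene two: once Niko turns on a wall-mounted TV, the music has a real source in the story world and Niko reacts to it → diegetic.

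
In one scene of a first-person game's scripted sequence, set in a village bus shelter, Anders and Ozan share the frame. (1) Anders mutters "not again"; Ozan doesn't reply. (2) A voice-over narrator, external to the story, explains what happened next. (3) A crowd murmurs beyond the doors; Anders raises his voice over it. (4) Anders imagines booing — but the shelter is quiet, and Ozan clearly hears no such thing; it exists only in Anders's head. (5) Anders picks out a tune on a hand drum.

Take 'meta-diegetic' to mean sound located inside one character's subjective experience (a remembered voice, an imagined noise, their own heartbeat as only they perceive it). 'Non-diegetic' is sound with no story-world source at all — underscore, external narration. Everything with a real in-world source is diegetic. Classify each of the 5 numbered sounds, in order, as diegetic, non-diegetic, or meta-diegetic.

diegetic, non-diegetic, diegetic, meta-diegetic, diegetic

(1) is diegetic: Anders is a character speaking aloud in the scene.
(2) commentary laid over the scene from outside the fiction → non-diegetic.
(3) ambient/room sound belonging to the story's physical space → diegetic.
(4) the sound is imagined by Anders; nothing in the story world is producing it and Ozan can't hear it → meta-diegetic.
Sound (5): Anders is producing the music live, in the story world, so diegetic.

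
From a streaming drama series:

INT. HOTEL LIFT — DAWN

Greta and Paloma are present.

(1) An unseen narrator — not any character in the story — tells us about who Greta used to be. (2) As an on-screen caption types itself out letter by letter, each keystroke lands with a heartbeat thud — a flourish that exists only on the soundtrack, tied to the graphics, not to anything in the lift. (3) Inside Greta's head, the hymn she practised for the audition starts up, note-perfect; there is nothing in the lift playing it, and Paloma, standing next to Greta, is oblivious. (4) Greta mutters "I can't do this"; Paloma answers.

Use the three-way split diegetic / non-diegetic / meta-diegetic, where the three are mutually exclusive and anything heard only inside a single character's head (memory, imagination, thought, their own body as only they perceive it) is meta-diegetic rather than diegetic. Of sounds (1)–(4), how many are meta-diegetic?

1

(1) is non-diegetic: commentary laid over the scene from outside the fiction.
Sound (2): the caption isn't part of the story world, so neither is the sound tied to it, so non-diegetic.
(3) it lives in Greta's subjectivity, not in the lift → meta-diegetic.
Sound (4): on-screen dialogue — Greta speaks and Paloma is there to hear, so diegetic.
So 1 of the 4 is meta-diegetic: (3).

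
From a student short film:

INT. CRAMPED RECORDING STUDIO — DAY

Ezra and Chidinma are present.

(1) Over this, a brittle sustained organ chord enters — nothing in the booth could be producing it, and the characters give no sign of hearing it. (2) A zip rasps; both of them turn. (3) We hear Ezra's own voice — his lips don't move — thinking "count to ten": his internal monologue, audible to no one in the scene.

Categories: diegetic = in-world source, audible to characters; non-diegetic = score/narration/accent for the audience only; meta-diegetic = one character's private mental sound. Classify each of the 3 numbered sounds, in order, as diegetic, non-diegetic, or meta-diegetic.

non-diegetic, diegetic, meta-diegetic

(1) is non-diegetic: score with no on-screen or off-screen source; it exists for the audience alone.
(2) an in-world source (a zip); characters could hear it → diegetic.
(3) it's Ezra's unspoken thought, heard only by the audience via his subjectivity → meta-diegetic.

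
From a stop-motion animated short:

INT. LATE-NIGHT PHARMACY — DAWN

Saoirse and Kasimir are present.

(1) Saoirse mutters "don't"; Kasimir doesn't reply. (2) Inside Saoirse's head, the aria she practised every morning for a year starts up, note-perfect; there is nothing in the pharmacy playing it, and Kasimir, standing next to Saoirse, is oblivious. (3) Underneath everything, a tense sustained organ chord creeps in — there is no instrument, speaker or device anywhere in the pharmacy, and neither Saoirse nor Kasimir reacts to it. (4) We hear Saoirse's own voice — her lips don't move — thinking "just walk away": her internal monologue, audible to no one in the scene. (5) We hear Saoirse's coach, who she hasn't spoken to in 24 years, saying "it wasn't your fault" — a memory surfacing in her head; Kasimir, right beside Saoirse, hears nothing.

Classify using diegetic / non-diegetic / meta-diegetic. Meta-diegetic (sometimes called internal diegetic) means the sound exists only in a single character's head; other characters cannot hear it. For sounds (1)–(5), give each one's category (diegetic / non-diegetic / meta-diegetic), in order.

(1) spoken by a character present in the story world → diegetic.
Sound (2): remembered music, private to Saoirse — Kasimir is oblivious because it isn't in the room, so meta-diegetic.
(3) it has no source in the story world and no character can hear it — it's underscore → non-diegetic.
Sound (4): Saoirse's thought-voice: a private mental sound no other character can hear, so meta-diegetic.
(5) a remembered line, private to Saoirse — not present in the room, not audible to Kasimir → meta-diegetic.

diegetic, meta-diegetic, non-diegetic, meta-diegetic, meta-diegetic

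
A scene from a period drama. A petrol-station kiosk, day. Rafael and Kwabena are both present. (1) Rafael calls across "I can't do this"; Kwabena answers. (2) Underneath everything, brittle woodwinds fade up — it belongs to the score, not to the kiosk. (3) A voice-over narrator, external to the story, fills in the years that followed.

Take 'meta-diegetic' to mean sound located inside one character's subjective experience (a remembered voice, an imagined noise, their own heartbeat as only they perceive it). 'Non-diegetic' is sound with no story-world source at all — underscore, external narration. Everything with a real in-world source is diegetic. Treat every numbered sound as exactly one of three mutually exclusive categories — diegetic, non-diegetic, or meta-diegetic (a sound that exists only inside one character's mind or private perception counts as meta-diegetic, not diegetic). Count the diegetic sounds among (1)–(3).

(1) is diegetic: spoken by a character present in the story world.
(2) nothing in the kiosk produces it and the characters don't hear it — pure soundtrack → non-diegetic.
(3) is non-diegetic: external voice-over — not a character, not heard by anyone in the scene.
Diegetic: (1) — that's 1.

1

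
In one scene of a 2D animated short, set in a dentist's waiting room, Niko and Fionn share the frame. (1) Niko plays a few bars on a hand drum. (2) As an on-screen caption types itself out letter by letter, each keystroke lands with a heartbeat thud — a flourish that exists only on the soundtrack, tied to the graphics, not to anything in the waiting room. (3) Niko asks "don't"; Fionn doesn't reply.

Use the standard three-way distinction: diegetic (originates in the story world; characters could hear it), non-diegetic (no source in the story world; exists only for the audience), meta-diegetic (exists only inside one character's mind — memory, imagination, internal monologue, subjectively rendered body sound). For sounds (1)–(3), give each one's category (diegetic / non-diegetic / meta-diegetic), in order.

(1) Niko is producing the music live, in the story world → diegetic.
Sound (2): it accompanies on-screen graphics, not anything inside the story world, so non-diegetic.
Sound (3): Niko is a character speaking aloud in the scene, so diegetic.

diegetic, non-diegetic, diegetic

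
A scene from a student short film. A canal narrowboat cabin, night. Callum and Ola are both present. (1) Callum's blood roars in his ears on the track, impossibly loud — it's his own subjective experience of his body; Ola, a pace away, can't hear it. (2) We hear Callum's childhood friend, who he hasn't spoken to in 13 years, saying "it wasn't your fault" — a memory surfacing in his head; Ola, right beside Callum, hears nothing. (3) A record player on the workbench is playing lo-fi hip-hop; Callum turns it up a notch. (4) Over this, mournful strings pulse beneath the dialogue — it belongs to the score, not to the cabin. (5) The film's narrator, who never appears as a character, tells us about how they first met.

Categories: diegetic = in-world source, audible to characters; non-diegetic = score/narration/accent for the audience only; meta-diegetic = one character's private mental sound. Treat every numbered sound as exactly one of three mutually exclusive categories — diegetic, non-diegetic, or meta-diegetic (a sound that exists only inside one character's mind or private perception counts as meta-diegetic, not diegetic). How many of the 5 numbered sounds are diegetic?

1

(1) is meta-diegetic: it's Callum's internal bodily sensation rendered as sound; only Callum 'hears' it.
(2) is meta-diegetic: it's Callum's recollection rendered as sound; the other character can't hear it.
Sound (3): source music from a record player, which exists in the story world, so diegetic.
(4) is non-diegetic: nothing in the cabin produces it and the characters don't hear it — pure soundtrack.
(5) the narrator exists outside the story world, addressing only the audience → non-diegetic.
So 1 of the 5 is diegetic: (3).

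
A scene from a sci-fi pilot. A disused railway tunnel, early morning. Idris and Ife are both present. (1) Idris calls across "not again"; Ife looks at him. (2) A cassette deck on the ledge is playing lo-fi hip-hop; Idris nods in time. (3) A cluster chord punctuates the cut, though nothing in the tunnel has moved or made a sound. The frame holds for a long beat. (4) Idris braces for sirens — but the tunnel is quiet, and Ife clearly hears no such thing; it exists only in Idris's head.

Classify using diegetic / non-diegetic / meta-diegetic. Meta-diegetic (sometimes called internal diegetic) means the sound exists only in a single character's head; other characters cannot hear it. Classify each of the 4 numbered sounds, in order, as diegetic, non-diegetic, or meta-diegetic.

(1) Idris is a character speaking aloud in the scene → diegetic.
(2) a cassette deck is a physical source in the scene and Idris reacts to it → diegetic.
Sound (3): an editorial stinger — it belongs to the cut, not the story world, so non-diegetic.
(4) is meta-diegetic: subjective to Idris: the tunnel is silent and Ife hears nothing.

diegetic, diegetic, non-diegetic, meta-diegetic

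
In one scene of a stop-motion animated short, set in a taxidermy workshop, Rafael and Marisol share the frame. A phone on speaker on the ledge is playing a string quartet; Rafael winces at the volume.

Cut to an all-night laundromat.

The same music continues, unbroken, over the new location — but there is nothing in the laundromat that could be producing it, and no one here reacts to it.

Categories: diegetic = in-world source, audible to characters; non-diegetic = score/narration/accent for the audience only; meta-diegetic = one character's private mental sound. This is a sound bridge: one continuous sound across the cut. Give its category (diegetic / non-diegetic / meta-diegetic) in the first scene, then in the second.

Scene one: a phone on speaker is an on-screen source and Rafael reacts to it → diegetic.
Scene two: there is no source in the laundromat and no one hears it — it's now underscore → non-diegetic.

diegetic, non-diegetic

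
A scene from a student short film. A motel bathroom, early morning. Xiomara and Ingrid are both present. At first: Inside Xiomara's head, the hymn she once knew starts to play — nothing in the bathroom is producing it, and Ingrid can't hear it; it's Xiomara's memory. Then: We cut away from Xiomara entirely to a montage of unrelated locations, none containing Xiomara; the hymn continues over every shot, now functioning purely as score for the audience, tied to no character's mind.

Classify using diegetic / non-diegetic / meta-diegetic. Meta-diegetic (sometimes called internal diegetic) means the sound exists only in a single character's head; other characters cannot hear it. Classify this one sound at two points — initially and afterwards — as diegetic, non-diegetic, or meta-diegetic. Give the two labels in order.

meta-diegetic, non-diegetic

Initially: the music lives inside Xiomara's mind alone; Ingrid can't hear it → meta-diegetic.
Afterwards: once it plays over shots Xiomara isn't in, detached from any character's subjectivity, it's conventional underscore → non-diegetic.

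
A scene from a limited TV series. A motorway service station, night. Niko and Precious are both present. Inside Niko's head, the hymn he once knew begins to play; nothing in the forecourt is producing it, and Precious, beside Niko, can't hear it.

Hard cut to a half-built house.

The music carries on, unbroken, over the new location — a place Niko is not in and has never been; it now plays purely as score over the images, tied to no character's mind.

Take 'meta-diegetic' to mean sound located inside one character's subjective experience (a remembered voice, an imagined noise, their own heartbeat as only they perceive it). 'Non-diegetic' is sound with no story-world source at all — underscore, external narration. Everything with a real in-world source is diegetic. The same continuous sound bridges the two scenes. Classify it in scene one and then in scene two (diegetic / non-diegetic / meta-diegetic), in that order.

meta-diegetic, non-diegetic

Scene one: the music exists only inside Niko's mind; Precious can't hear it → meta-diegetic.
Scene two: it's detached from Niko entirely and plays over unrelated images with no in-world source — conventional underscore → non-diegetic.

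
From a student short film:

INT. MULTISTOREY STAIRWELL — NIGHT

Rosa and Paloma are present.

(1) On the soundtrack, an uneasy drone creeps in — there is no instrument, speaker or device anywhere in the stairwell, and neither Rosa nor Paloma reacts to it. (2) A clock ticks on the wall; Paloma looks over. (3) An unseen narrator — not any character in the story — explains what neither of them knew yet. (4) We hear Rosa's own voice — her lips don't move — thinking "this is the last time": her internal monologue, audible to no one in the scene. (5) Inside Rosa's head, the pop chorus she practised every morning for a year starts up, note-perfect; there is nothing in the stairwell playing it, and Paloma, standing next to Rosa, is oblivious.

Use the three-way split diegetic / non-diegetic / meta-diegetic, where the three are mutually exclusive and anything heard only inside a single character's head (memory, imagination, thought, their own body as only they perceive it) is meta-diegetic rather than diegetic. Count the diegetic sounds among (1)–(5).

(1) score with no on-screen or off-screen source; it exists for the audience alone → non-diegetic.
Sound (2): a clock is a real object/event in the scene's world, so diegetic.
(3) commentary laid over the scene from outside the fiction → non-diegetic.
(4) is meta-diegetic: it's Rosa's unspoken thought, heard only by the audience via her subjectivity.
(5) remembered music, private to Rosa — Paloma is oblivious because it isn't in the room → meta-diegetic.
So 1 of the 5 is diegetic: (2).

1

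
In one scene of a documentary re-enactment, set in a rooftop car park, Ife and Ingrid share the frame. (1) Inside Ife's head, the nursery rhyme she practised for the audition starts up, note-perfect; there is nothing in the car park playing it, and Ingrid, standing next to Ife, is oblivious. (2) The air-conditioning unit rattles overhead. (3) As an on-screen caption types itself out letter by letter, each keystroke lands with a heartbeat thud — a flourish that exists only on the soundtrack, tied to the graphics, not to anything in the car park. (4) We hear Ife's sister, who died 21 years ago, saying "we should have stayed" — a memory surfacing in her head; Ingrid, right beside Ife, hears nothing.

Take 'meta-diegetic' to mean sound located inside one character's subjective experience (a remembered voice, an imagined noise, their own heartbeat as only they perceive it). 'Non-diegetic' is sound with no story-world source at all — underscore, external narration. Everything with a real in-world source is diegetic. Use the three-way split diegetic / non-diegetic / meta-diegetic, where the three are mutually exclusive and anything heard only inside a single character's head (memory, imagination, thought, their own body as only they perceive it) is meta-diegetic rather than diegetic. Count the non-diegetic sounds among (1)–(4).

1

Sound (1): the music is a memory playing inside Ife's mind alone; no real-world source, Ingrid can't hear it, so meta-diegetic.
(2) is diegetic: ambient/room sound belonging to the story's physical space.
(3) sound married to a title/caption — outside the diegesis by definition → non-diegetic.
(4) the voice is a memory playing only inside Ife's mind; Ingrid can't hear it → meta-diegetic.
So 1 of the 4 is non-diegetic: (3).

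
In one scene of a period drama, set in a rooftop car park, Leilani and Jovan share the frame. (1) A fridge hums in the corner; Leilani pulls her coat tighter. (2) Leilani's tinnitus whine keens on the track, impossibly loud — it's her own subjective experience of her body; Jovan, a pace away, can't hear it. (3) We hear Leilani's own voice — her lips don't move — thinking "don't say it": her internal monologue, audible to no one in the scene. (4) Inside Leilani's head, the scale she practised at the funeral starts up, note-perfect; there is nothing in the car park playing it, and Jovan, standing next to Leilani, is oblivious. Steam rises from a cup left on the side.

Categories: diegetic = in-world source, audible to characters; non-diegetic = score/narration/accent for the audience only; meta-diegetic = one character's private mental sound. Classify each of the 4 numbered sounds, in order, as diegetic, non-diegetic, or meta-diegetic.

(1) a fridge is part of the location's real environment → diegetic.
Sound (2): it's Leilani's internal bodily sensation rendered as sound; only Leilani 'hears' it, so meta-diegetic.
(3) internal monologue — inside Leilani's mind, not spoken into the scene → meta-diegetic.
(4) is meta-diegetic: the music is a memory playing inside Leilani's mind alone; no real-world source, Jovan can't hear it.

diegetic, meta-diegetic, meta-diegetic, meta-diegetic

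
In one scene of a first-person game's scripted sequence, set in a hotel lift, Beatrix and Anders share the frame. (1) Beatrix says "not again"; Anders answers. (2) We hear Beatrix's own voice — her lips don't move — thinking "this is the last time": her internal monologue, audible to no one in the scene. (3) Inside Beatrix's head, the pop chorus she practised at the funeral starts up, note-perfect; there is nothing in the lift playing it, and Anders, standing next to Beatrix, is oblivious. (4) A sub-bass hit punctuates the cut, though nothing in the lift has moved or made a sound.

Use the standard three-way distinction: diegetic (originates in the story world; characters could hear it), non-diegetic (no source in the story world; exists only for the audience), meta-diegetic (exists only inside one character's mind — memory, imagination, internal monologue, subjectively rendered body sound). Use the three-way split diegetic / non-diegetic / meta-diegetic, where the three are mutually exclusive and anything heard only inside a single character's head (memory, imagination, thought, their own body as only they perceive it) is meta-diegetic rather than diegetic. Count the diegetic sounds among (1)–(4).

1

(1) Beatrix is a character speaking aloud in the scene → diegetic.
(2) is meta-diegetic: internal monologue — inside Beatrix's mind, not spoken into the scene.
(3) remembered music, private to Beatrix — Anders is oblivious because it isn't in the room → meta-diegetic.
(4) is non-diegetic: nothing in the scene produces it; it's an accent added for the audience.
Diegetic: (1) — that's 1.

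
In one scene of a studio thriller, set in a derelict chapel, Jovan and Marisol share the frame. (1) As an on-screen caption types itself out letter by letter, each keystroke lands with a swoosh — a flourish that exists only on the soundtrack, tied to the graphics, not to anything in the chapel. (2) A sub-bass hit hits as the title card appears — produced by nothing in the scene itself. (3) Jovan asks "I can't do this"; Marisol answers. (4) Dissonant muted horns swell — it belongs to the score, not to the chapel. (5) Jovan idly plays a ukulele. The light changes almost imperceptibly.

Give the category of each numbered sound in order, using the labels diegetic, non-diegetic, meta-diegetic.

(1) it accompanies on-screen graphics, not anything inside the story world → non-diegetic.
Sound (2): an editorial stinger — it belongs to the cut, not the story world, so non-diegetic.
(3) on-screen dialogue — Jovan speaks and Marisol is there to hear → diegetic.
(4) it has no source in the story world and no character can hear it — it's underscore → non-diegetic.
Sound (5): Jovan is producing the music live, in the story world, so diegetic.

non-diegetic, non-diegetic, diegetic, non-diegetic, diegetic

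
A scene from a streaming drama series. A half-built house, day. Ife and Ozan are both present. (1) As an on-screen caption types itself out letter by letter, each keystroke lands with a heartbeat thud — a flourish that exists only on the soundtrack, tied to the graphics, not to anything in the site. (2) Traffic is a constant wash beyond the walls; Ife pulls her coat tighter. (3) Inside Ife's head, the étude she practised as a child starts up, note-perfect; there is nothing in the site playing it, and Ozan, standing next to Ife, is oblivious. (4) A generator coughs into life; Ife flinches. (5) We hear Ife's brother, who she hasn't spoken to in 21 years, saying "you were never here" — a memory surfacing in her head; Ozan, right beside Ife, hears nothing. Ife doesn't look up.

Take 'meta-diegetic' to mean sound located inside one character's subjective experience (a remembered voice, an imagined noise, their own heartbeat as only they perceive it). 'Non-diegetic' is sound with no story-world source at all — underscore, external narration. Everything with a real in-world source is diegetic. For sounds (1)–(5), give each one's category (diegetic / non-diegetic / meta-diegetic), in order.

non-diegetic, diegetic, meta-diegetic, diegetic, meta-diegetic

(1) sound married to a title/caption — outside the diegesis by definition → non-diegetic.
(2) is diegetic: traffic is part of the location's real environment.
Sound (3): it lives in Ife's subjectivity, not in the site, so meta-diegetic.
(4) is diegetic: the sound comes from a generator physically present in the location.
(5) is meta-diegetic: the voice is a memory playing only inside Ife's mind; Ozan can't hear it.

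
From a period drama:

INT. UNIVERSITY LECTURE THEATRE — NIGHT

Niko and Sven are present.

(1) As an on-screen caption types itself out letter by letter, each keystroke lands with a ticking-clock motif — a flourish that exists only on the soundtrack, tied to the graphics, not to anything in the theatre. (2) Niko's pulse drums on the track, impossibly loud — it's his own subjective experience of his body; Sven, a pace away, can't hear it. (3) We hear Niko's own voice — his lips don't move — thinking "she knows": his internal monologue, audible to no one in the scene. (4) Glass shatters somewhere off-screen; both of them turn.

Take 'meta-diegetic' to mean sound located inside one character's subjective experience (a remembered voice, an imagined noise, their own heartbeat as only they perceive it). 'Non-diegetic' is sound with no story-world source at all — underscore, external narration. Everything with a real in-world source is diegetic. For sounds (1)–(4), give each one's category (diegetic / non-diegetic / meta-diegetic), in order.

(1) is non-diegetic: the caption isn't part of the story world, so neither is the sound tied to it.
Sound (2): it's Niko's internal bodily sensation rendered as sound; only Niko 'hears' it, so meta-diegetic.
Sound (3): Niko's thought-voice: a private mental sound no other character can hear, so meta-diegetic.
(4) the sound comes from glass physically present in the location → diegetic.

non-diegetic, meta-diegetic, meta-diegetic, diegetic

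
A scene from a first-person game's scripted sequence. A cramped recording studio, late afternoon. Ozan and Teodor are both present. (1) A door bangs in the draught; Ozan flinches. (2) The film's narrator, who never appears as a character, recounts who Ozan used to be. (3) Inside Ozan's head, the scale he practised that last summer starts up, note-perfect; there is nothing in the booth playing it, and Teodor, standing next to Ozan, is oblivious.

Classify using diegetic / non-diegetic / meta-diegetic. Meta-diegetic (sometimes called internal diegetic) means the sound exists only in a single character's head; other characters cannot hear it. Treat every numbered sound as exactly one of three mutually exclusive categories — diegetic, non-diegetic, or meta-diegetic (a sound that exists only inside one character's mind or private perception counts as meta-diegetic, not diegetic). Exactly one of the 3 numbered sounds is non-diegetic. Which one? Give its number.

(1) is diegetic: a door is a real object/event in the scene's world.
(2) the narrator exists outside the story world, addressing only the audience → non-diegetic.
(3) is meta-diegetic: the music is a memory playing inside Ozan's mind alone; no real-world source, Teodor can't hear it.
Only (2) is non-diegetic.

2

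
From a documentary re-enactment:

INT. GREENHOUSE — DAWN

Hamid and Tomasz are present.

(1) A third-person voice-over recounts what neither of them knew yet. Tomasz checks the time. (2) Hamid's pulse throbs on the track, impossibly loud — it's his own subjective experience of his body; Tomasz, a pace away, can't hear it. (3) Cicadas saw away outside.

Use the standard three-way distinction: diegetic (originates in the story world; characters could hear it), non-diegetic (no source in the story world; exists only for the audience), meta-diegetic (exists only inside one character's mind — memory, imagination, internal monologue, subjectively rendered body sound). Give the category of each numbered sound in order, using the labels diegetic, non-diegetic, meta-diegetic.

Sound (1): commentary laid over the scene from outside the fiction, so non-diegetic.
(2) is meta-diegetic: a subjective body sound — Hamid's private perception, inaudible to Tomasz.
(3) it's the actual ambient sound of the location → diegetic.

non-diegetic, meta-diegetic, diegetic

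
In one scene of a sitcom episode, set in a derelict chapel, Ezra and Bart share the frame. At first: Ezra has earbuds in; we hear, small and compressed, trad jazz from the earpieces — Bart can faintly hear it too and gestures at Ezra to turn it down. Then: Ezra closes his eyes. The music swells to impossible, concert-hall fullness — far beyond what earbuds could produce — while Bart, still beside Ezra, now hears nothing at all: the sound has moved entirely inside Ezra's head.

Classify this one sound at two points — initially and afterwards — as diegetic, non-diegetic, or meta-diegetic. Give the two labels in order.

diegetic, meta-diegetic

Initially: the earbuds are a physical source both characters can hear → diegetic.
Afterwards: the music now exists only as Ezra's subjective experience; Bart can no longer hear it → meta-diegetic.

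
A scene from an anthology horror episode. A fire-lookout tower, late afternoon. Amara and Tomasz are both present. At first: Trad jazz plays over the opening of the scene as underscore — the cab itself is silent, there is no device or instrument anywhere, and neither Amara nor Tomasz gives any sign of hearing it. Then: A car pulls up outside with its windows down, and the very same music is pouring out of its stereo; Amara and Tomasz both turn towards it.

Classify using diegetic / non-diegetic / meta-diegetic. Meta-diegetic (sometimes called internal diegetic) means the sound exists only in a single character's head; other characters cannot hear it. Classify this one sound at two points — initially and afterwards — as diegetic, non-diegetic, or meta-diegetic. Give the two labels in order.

Initially: no in-world source exists and no character can hear it — underscore → non-diegetic.
Afterwards: the car stereo is now a real source in the story world and the characters hear it → diegetic.

non-diegetic, diegetic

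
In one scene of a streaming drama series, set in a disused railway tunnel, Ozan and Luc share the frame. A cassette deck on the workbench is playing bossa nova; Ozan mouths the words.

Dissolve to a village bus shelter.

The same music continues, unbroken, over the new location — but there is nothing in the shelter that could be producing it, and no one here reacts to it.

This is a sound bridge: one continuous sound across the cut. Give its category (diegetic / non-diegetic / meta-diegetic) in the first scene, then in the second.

diegetic, non-diegetic

Scene one: a cassette deck is an on-screen source and Ozan reacts to it → diegetic.
Scene two: there is no source in the shelter and no one hears it — it's now underscore → non-diegetic.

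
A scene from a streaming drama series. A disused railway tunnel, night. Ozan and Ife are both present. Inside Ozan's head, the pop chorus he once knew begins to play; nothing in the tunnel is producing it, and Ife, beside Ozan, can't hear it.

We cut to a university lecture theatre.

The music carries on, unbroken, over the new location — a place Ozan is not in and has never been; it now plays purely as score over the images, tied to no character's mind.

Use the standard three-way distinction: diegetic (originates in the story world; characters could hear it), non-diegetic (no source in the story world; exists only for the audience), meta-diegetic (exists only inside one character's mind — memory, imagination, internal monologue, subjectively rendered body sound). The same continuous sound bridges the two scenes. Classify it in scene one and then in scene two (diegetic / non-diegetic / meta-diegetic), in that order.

Scene one: the music exists only inside Ozan's mind; Ife can't hear it → meta-diegetic.
Scene two: it's detached from Ozan entirely and plays over unrelated images with no in-world source — conventional underscore → non-diegetic.

meta-diegetic, non-diegetic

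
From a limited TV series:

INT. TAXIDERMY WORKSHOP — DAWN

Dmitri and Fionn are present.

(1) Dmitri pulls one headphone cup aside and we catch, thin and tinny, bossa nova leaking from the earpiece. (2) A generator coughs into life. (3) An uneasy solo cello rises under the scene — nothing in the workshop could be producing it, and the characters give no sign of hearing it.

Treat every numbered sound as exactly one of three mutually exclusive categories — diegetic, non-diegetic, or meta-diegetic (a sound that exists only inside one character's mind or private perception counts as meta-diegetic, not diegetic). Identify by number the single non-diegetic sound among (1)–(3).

(1) it's leaking from a physical pair of headphones in the scene → diegetic.
(2) is diegetic: an in-world source (a generator); characters could hear it.
Sound (3): nothing in the workshop produces it and the characters don't hear it — pure soundtrack, so non-diegetic.
Only (3) is non-diegetic.

3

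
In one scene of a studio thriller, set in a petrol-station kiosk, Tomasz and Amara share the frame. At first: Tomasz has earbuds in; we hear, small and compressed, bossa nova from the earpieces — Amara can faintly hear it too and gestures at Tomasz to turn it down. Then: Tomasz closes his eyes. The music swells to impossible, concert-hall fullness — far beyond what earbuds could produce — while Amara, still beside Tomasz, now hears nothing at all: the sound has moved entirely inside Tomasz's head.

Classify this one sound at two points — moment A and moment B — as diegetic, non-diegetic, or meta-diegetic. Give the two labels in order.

Moment A: the earbuds are a physical source both characters can hear → diegetic.
Moment B: the music now exists only as Tomasz's subjective experience; Amara can no longer hear it → meta-diegetic.

diegetic, meta-diegetic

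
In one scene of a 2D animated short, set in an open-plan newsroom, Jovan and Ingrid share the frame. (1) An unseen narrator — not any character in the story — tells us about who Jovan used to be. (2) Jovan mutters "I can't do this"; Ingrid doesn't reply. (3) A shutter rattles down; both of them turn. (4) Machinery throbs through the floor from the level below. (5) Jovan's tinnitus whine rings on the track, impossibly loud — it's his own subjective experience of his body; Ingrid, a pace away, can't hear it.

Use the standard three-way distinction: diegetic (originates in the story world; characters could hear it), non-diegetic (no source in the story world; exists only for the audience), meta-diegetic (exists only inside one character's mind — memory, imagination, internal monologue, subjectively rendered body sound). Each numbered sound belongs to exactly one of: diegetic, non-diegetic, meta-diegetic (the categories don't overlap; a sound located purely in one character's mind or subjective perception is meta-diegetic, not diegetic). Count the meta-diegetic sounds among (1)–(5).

1

Sound (1): the narrator exists outside the story world, addressing only the audience, so non-diegetic.
(2) spoken by a character present in the story world → diegetic.
(3) is diegetic: an in-world source (a shutter); characters could hear it.
(4) ambient/room sound belonging to the story's physical space → diegetic.
Sound (5): point-of-audition from inside Jovan's body; not a sound in the room, so meta-diegetic.
Meta-diegetic: (5) — that's 1.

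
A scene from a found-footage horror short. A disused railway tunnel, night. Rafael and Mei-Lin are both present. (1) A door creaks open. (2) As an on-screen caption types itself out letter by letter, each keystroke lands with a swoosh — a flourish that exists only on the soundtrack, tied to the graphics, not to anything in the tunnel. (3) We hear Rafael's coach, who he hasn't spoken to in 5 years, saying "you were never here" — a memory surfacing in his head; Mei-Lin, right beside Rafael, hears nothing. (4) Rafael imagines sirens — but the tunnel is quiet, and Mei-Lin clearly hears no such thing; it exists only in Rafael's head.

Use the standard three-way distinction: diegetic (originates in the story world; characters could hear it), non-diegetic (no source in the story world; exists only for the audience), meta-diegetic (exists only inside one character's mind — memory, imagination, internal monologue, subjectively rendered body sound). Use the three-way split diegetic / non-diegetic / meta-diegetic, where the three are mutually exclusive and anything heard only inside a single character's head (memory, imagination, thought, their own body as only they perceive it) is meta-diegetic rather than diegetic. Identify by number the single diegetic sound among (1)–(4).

1

(1) is diegetic: a door is a real object/event in the scene's world.
(2) the caption isn't part of the story world, so neither is the sound tied to it → non-diegetic.
Sound (3): it's Rafael's recollection rendered as sound; the other character can't hear it, so meta-diegetic.
(4) subjective to Rafael: the tunnel is silent and Mei-Lin hears nothing → meta-diegetic.
Only (1) is diegetic.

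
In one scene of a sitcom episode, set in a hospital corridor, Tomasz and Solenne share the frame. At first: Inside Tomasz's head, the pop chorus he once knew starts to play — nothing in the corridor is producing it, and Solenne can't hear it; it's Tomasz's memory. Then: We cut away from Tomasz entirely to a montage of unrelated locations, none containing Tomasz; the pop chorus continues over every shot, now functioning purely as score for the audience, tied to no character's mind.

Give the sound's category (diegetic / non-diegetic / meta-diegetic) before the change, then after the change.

Before the change: the music lives inside Tomasz's mind alone; Solenne can't hear it → meta-diegetic.
After the change: once it plays over shots Tomasz isn't in, detached from any character's subjectivity, it's conventional underscore → non-diegetic.

meta-diegetic, non-diegetic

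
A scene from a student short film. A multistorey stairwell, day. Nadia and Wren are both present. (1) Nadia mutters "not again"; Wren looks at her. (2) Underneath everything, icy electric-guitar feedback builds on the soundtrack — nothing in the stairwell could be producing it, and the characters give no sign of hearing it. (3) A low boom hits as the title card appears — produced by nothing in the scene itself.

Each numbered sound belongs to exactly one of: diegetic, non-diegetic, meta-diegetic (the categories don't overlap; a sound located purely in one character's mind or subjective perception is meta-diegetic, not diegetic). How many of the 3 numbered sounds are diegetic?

(1) is diegetic: on-screen dialogue — Nadia speaks and Wren is there to hear.
(2) it has no source in the story world and no character can hear it — it's underscore → non-diegetic.
Sound (3): nothing in the scene produces it; it's an accent added for the audience, so non-diegetic.
Diegetic: (1) — that's 1.

1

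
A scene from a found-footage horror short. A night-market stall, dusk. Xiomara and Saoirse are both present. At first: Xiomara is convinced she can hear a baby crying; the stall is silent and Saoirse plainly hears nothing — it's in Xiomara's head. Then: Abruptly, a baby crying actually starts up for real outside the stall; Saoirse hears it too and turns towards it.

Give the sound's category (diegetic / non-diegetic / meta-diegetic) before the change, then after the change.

Before the change: only Xiomara 'hears' it — imagined, in her mind → meta-diegetic.
After the change: now there's a real external source and Saoirse hears it too — in the story world → diegetic.

meta-diegetic, diegetic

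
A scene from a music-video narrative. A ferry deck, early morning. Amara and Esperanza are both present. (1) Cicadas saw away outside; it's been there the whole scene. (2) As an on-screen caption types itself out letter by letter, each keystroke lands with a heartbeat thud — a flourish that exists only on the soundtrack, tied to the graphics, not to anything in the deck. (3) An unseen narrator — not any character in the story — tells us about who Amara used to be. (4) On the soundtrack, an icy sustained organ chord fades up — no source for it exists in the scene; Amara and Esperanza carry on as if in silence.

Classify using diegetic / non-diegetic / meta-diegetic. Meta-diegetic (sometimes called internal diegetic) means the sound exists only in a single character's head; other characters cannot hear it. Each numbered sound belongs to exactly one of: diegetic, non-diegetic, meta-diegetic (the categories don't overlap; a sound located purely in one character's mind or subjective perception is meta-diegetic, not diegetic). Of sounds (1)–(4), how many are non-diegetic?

3

(1) cicadas is part of the location's real environment → diegetic.
(2) is non-diegetic: it accompanies on-screen graphics, not anything inside the story world.
Sound (3): commentary laid over the scene from outside the fiction, so non-diegetic.
(4) is non-diegetic: it has no source in the story world and no character can hear it — it's underscore.
So 3 of the 4 are non-diegetic: (2), (3), (4).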